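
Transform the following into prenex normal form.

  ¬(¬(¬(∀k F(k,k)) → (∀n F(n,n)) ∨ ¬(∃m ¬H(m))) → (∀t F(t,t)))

∃k ∃n ∃m ∃t (¬F(k,k) ∧ ¬F(n,n) ∧ ¬H(m) ∧ ¬F(t,t))

Rewrite implications/biconditionals: A → B as ¬A ∨ B.
  ¬(¬¬(¬¬(∀k F(k,k)) ∨ (∀n F(n,n)) ∨ ¬(∃m ¬H(m))) ∨ (∀t F(t,t)))
Drive negations inward (¬∀x A ≡ ∃x ¬A, ¬∃x A ≡ ∀x ¬A, De Morgan for ∧/∨):
  (∃k ¬F(k,k)) ∧ (∃n ¬F(n,n)) ∧ (∃m ¬H(m)) ∧ (∃t ¬F(t,t))
All bound variables are already distinct, so no renaming is needed.
Pull the quantifiers to the front (each side's bound variable is not free in the other side):
  ∃k ∃n ∃m ∃t (¬F(k,k) ∧ ¬F(n,n) ∧ ¬H(m) ∧ ¬F(t,t))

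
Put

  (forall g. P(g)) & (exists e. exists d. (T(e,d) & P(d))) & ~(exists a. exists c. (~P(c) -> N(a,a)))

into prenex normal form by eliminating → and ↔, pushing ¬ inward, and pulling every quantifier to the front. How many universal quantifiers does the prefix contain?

Eliminate → and ↔ using ¬ and ∨.
  (forall g. P(g)) & (exists e. exists d. (T(e,d) & P(d))) & ~(exists a. exists c. (~~P(c) | N(a,a)))
Drive negations inward (¬∀x A ≡ ∃x ¬A, ¬∃x A ≡ ∀x ¬A, De Morgan for ∧/∨):
  (forall g. P(g)) & (exists e. exists d. (T(e,d) & P(d))) & (forall a. forall c. (~P(c) & ~N(a,a)))
Pull the quantifiers to the front (each side's bound variable is not free in the other side):
  forall g. exists e. exists d. forall a. forall c. (P(g) & T(e,d) & P(d) & ~P(c) & ~N(a,a))
The prefix is forall g exists e exists d forall a forall c: 3 universal, 2 existential.

3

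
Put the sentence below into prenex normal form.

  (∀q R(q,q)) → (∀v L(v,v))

Eliminate → and ↔ using ¬ and ∨.
  ¬(∀q R(q,q)) ∨ (∀v L(v,v))
Drive negations inward (¬∀x A ≡ ∃x ¬A, ¬∃x A ≡ ∀x ¬A, De Morgan for ∧/∨):
  (∃q ¬R(q,q)) ∨ (∀v L(v,v))
All bound variables are already distinct, so no renaming is needed.
Pull the quantifiers to the front (each side's bound variable is not free in the other side):
  ∃q ∀v (¬R(q,q) ∨ L(v,v))

∃q ∀v (¬R(q,q) ∨ L(v,v))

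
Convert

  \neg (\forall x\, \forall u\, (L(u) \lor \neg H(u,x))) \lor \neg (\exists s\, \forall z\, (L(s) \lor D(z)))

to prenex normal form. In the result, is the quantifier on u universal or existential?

existential

Move each ¬ inward, flipping quantifiers it crosses:
  (\exists x\, \exists u\, (\neg L(u) \land H(u,x))) \lor (\forall s\, \exists z\, (\neg L(s) \land \neg D(z)))
All bound variables are already distinct, so no renaming is needed.
Extract every quantifier outward, since the variables are now distinct and don't occur free across branches:
  \exists x\, \exists u\, \forall s\, \exists z\, (\neg L(u) \land H(u,x) \lor \neg L(s) \land \neg D(z))
The quantifier \forall u sits under an odd number of negations, so it flips to \exists u.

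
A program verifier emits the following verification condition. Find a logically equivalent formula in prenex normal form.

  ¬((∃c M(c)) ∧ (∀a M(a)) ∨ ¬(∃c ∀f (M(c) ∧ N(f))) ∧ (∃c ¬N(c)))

Move each ¬ inward, flipping quantifiers it crosses:
  ((∀c ¬M(c)) ∨ (∃a ¬M(a))) ∧ ((∃c ∀f (M(c) ∧ N(f))) ∨ (∀c N(c)))
Standardize variables apart so no two quantifiers bind the same name: c↦v1, c↦u.
  ((∀c ¬M(c)) ∨ (∃a ¬M(a))) ∧ ((∃v1 ∀f (M(v1) ∧ N(f))) ∨ (∀u N(u)))
Finally move all quantifiers to the prefix:
  ∀c ∃a ∃v1 ∀f ∀u ((¬M(c) ∨ ¬M(a)) ∧ (M(v1) ∧ N(f) ∨ N(u)))

∀c ∃a ∃v1 ∀f ∀u ((¬M(c) ∨ ¬M(a)) ∧ (M(v1) ∧ N(f) ∨ N(u)))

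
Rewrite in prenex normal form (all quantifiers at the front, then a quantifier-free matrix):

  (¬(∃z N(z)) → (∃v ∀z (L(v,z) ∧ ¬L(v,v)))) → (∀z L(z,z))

First replace A → B with ¬A ∨ B.
  ¬(¬¬(∃z N(z)) ∨ (∃v ∀z (L(v,z) ∧ ¬L(v,v)))) ∨ (∀z L(z,z))
Move each ¬ inward, flipping quantifiers it crosses:
  (∀z ¬N(z)) ∧ (∀v ∃z (¬L(v,z) ∨ L(v,v))) ∨ (∀z L(z,z))
Give each quantifier a distinct variable: z↦t, z↦y1.
  (∀z ¬N(z)) ∧ (∀v ∃t (¬L(v,t) ∨ L(v,v))) ∨ (∀y1 L(y1,y1))
Finally move all quantifiers to the prefix:
  ∀z ∀v ∃t ∀y1 (¬N(z) ∧ (¬L(v,t) ∨ L(v,v)) ∨ L(y1,y1))

∀z ∀v ∃t ∀y1 (¬N(z) ∧ (¬L(v,t) ∨ L(v,v)) ∨ L(y1,y1))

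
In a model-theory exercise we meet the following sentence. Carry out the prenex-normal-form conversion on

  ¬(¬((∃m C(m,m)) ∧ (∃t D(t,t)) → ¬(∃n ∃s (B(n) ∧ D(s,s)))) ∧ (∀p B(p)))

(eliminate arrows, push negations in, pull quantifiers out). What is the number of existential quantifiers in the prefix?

1

First replace A → B with ¬A ∨ B.
  ¬(¬(¬((∃m C(m,m)) ∧ (∃t D(t,t))) ∨ ¬(∃n ∃s (B(n) ∧ D(s,s)))) ∧ (∀p B(p)))
Drive negations inward (¬∀x A ≡ ∃x ¬A, ¬∃x A ≡ ∀x ¬A, De Morgan for ∧/∨):
  (∀m ¬C(m,m)) ∨ (∀t ¬D(t,t)) ∨ (∀n ∀s (¬B(n) ∨ ¬D(s,s))) ∨ (∃p ¬B(p))
Pull the quantifiers to the front (each side's bound variable is not free in the other side):
  ∀m ∀t ∀n ∀s ∃p (¬C(m,m) ∨ ¬D(t,t) ∨ ¬B(n) ∨ ¬D(s,s) ∨ ¬B(p))
The prefix is ∀m ∀t ∀n ∀s ∃p: 4 universal, 1 existential.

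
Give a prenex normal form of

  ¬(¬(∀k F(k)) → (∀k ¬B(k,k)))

Rewrite implications/biconditionals: A → B as ¬A ∨ B.
  ¬(¬¬(∀k F(k)) ∨ (∀k ¬B(k,k)))
Move each ¬ inward, flipping quantifiers it crosses:
  (∃k ¬F(k)) ∧ (∃k B(k,k))
Give each quantifier a distinct variable: k↦c.
  (∃k ¬F(k)) ∧ (∃c B(c,c))
Extract every quantifier outward, since the variables are now distinct and don't occur free across branches:
  ∃k ∃c (¬F(k) ∧ B(c,c))

∃k ∃c (¬F(k) ∧ B(c,c))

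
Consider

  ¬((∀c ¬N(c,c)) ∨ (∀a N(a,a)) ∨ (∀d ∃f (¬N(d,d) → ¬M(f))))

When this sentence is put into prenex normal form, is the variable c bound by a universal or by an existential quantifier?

existential

Rewrite implications/biconditionals: A → B as ¬A ∨ B.
  ¬((∀c ¬N(c,c)) ∨ (∀a N(a,a)) ∨ (∀d ∃f (¬¬N(d,d) ∨ ¬M(f))))
Move each ¬ inward, flipping quantifiers it crosses:
  (∃c N(c,c)) ∧ (∃a ¬N(a,a)) ∧ (∃d ∀f (¬N(d,d) ∧ M(f)))
All bound variables are already distinct, so no renaming is needed.
Finally move all quantifiers to the prefix:
  ∃c ∃a ∃d ∀f (N(c,c) ∧ ¬N(a,a) ∧ ¬N(d,d) ∧ M(f))
The quantifier ∀c sits under an odd number of negations (counting the antecedent side of each →), so it flips to ∃c.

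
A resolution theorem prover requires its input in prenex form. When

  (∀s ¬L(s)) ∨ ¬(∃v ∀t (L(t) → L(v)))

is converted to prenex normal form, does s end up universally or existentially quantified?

universal

Eliminate → and ↔ using ¬ and ∨.
  (∀s ¬L(s)) ∨ ¬(∃v ∀t (¬L(t) ∨ L(v)))
Push ¬ through the quantifiers and connectives to reach negation normal form:
  (∀s ¬L(s)) ∨ (∀v ∃t (L(t) ∧ ¬L(v)))
Extract every quantifier outward, since the variables are now distinct and don't occur free across branches:
  ∀s ∀v ∃t (¬L(s) ∨ L(t) ∧ ¬L(v))
The quantifier ∀s sits under an even number of negations (counting the antecedent side of each →), so it remains universal.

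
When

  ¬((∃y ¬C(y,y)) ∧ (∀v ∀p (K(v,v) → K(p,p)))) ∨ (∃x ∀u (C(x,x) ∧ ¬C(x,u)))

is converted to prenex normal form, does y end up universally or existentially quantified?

Eliminate → and ↔ using ¬ and ∨.
  ¬((∃y ¬C(y,y)) ∧ (∀v ∀p (¬K(v,v) ∨ K(p,p)))) ∨ (∃x ∀u (C(x,x) ∧ ¬C(x,u)))
Push ¬ through the quantifiers and connectives to reach negation normal form:
  (∀y C(y,y)) ∨ (∃v ∃p (K(v,v) ∧ ¬K(p,p))) ∨ (∃x ∀u (C(x,x) ∧ ¬C(x,u)))
All bound variables are already distinct, so no renaming is needed.
Finally move all quantifiers to the prefix:
  ∀y ∃v ∃p ∃x ∀u (C(y,y) ∨ K(v,v) ∧ ¬K(p,p) ∨ C(x,x) ∧ ¬C(x,u))
The quantifier ∃y sits under an odd number of negations (counting the antecedent side of each →), so it flips to ∀y.

universal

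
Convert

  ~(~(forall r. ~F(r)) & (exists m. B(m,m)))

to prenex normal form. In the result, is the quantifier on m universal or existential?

Drive negations inward (¬∀x A ≡ ∃x ¬A, ¬∃x A ≡ ∀x ¬A, De Morgan for ∧/∨):
  (forall r. ~F(r)) | (forall m. ~B(m,m))
All bound variables are already distinct, so no renaming is needed.
Pull the quantifiers to the front (each side's bound variable is not free in the other side):
  forall r. forall m. (~F(r) | ~B(m,m))
The quantifier exists m sits under an odd number of negations, so it flips to forall m.

universal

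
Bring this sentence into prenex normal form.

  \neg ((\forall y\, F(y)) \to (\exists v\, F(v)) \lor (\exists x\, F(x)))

\forall y\, \forall v\, \forall x\, (F(y) \land \neg F(v) \land \neg F(x))

First replace A → B with ¬A ∨ B.
  \neg (\neg (\forall y\, F(y)) \lor (\exists v\, F(v)) \lor (\exists x\, F(x)))
Move each ¬ inward, flipping quantifiers it crosses:
  (\forall y\, F(y)) \land (\forall v\, \neg F(v)) \land (\forall x\, \neg F(x))
Pull the quantifiers to the front (each side's bound variable is not free in the other side):
  \forall y\, \forall v\, \forall x\, (F(y) \land \neg F(v) \land \neg F(x))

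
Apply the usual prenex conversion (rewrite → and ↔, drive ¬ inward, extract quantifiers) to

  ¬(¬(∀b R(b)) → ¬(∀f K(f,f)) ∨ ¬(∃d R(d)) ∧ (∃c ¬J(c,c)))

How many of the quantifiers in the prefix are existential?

2

First replace A → B with ¬A ∨ B.
  ¬(¬¬(∀b R(b)) ∨ ¬(∀f K(f,f)) ∨ ¬(∃d R(d)) ∧ (∃c ¬J(c,c)))
Drive negations inward (¬∀x A ≡ ∃x ¬A, ¬∃x A ≡ ∀x ¬A, De Morgan for ∧/∨):
  (∃b ¬R(b)) ∧ (∀f K(f,f)) ∧ ((∃d R(d)) ∨ (∀c J(c,c)))
All bound variables are already distinct, so no renaming is needed.
Extract every quantifier outward, since the variables are now distinct and don't occur free across branches:
  ∃b ∀f ∃d ∀c (¬R(b) ∧ K(f,f) ∧ (R(d) ∨ J(c,c)))
The prefix is ∃b ∀f ∃d ∀c: 2 universal, 2 existential.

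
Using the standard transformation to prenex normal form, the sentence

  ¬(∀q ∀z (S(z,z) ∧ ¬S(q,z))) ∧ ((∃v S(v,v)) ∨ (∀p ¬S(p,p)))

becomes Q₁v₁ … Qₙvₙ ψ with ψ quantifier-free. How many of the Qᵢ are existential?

Move each ¬ inward, flipping quantifiers it crosses:
  (∃q ∃z (¬S(z,z) ∨ S(q,z))) ∧ ((∃v S(v,v)) ∨ (∀p ¬S(p,p)))
All bound variables are already distinct, so no renaming is needed.
Extract every quantifier outward, since the variables are now distinct and don't occur free across branches:
  ∃q ∃z ∃v ∀p ((¬S(z,z) ∨ S(q,z)) ∧ (S(v,v) ∨ ¬S(p,p)))
The prefix is ∃q ∃z ∃v ∀p: 1 universal, 3 existential.

3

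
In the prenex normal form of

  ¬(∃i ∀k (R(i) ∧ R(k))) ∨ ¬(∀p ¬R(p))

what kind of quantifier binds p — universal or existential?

Push ¬ through the quantifiers and connectives to reach negation normal form:
  (∀i ∃k (¬R(i) ∨ ¬R(k))) ∨ (∃p R(p))
Pull the quantifiers to the front (each side's bound variable is not free in the other side):
  ∀i ∃k ∃p (¬R(i) ∨ ¬R(k) ∨ R(p))
The quantifier ∀p sits under an odd number of negations, so it flips to ∃p.

existential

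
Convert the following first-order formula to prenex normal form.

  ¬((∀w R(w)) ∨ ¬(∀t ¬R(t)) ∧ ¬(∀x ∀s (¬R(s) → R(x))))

∃w ∀t ∀x ∀s (¬R(w) ∧ (¬R(t) ∨ R(s) ∨ R(x)))

Eliminate → and ↔ using ¬ and ∨.
  ¬((∀w R(w)) ∨ ¬(∀t ¬R(t)) ∧ ¬(∀x ∀s (¬¬R(s) ∨ R(x))))
Drive negations inward (¬∀x A ≡ ∃x ¬A, ¬∃x A ≡ ∀x ¬A, De Morgan for ∧/∨):
  (∃w ¬R(w)) ∧ ((∀t ¬R(t)) ∨ (∀x ∀s (R(s) ∨ R(x))))
Pull the quantifiers to the front (each side's bound variable is not free in the other side):
  ∃w ∀t ∀x ∀s (¬R(w) ∧ (¬R(t) ∨ R(s) ∨ R(x)))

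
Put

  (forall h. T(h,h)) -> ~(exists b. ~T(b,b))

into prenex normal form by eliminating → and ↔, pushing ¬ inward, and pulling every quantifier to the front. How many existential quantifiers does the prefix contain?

1

First replace A → B with ¬A ∨ B.
  ~(forall h. T(h,h)) | ~(exists b. ~T(b,b))
Move each ¬ inward, flipping quantifiers it crosses:
  (exists h. ~T(h,h)) | (forall b. T(b,b))
Extract every quantifier outward, since the variables are now distinct and don't occur free across branches:
  exists h. forall b. (~T(h,h) | T(b,b))
The prefix is exists h forall b: 1 universal, 1 existential.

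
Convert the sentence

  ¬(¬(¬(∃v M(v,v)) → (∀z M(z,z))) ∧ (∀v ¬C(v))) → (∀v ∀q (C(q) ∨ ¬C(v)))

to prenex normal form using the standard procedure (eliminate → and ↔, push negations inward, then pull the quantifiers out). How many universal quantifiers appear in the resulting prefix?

4

Rewrite implications/biconditionals: A → B as ¬A ∨ B.
  ¬¬(¬(¬¬(∃v M(v,v)) ∨ (∀z M(z,z))) ∧ (∀v ¬C(v))) ∨ (∀v ∀q (C(q) ∨ ¬C(v)))
Drive negations inward (¬∀x A ≡ ∃x ¬A, ¬∃x A ≡ ∀x ¬A, De Morgan for ∧/∨):
  (∀v ¬M(v,v)) ∧ (∃z ¬M(z,z)) ∧ (∀v ¬C(v)) ∨ (∀v ∀q (C(q) ∨ ¬C(v)))
Give each quantifier a distinct variable: v↦s, v↦b.
  (∀v ¬M(v,v)) ∧ (∃z ¬M(z,z)) ∧ (∀s ¬C(s)) ∨ (∀b ∀q (C(q) ∨ ¬C(b)))
Finally move all quantifiers to the prefix:
  ∀v ∃z ∀s ∀b ∀q (¬M(v,v) ∧ ¬M(z,z) ∧ ¬C(s) ∨ C(q) ∨ ¬C(b))
The prefix is ∀v ∃z ∀s ∀b ∀q: 4 universal, 1 existential.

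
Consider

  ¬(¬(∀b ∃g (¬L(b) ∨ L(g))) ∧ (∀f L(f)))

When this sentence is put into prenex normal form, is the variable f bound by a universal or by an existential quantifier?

Drive negations inward (¬∀x A ≡ ∃x ¬A, ¬∃x A ≡ ∀x ¬A, De Morgan for ∧/∨):
  (∀b ∃g (¬L(b) ∨ L(g))) ∨ (∃f ¬L(f))
All bound variables are already distinct, so no renaming is needed.
Extract every quantifier outward, since the variables are now distinct and don't occur free across branches:
  ∀b ∃g ∃f (¬L(b) ∨ L(g) ∨ ¬L(f))
The quantifier ∀f sits under an odd number of negations, so it flips to ∃f.

existential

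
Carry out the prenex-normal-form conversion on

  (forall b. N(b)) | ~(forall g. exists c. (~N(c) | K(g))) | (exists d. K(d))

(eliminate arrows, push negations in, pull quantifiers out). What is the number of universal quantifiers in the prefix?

Move each ¬ inward, flipping quantifiers it crosses:
  (forall b. N(b)) | (exists g. forall c. (N(c) & ~K(g))) | (exists d. K(d))
All bound variables are already distinct, so no renaming is needed.
Extract every quantifier outward, since the variables are now distinct and don't occur free across branches:
  forall b. exists g. forall c. exists d. (N(b) | N(c) & ~K(g) | K(d))
The prefix is forall b exists g forall c exists d: 2 universal, 2 existential.

2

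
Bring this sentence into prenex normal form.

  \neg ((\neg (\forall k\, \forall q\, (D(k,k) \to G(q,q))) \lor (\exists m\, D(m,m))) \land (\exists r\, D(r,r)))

\forall k\, \forall q\, \forall m\, \forall r\, ((\neg D(k,k) \lor G(q,q)) \land \neg D(m,m) \lor \neg D(r,r))

Rewrite implications/biconditionals: A → B as ¬A ∨ B.
  \neg ((\neg (\forall k\, \forall q\, (\neg D(k,k) \lor G(q,q))) \lor (\exists m\, D(m,m))) \land (\exists r\, D(r,r)))
Push ¬ through the quantifiers and connectives to reach negation normal form:
  (\forall k\, \forall q\, (\neg D(k,k) \lor G(q,q))) \land (\forall m\, \neg D(m,m)) \lor (\forall r\, \neg D(r,r))
All bound variables are already distinct, so no renaming is needed.
Extract every quantifier outward, since the variables are now distinct and don't occur free across branches:
  \forall k\, \forall q\, \forall m\, \forall r\, ((\neg D(k,k) \lor G(q,q)) \land \neg D(m,m) \lor \neg D(r,r))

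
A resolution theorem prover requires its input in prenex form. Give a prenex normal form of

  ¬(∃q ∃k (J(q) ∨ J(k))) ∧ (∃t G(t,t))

∀q ∀k ∃t (¬J(q) ∧ ¬J(k) ∧ G(t,t))

Push ¬ through the quantifiers and connectives to reach negation normal form:
  (∀q ∀k (¬J(q) ∧ ¬J(k))) ∧ (∃t G(t,t))
All bound variables are already distinct, so no renaming is needed.
Finally move all quantifiers to the prefix:
  ∀q ∀k ∃t (¬J(q) ∧ ¬J(k) ∧ G(t,t))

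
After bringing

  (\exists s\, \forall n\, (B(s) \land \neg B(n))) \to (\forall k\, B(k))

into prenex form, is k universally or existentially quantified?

First replace A → B with ¬A ∨ B.
  \neg (\exists s\, \forall n\, (B(s) \land \neg B(n))) \lor (\forall k\, B(k))
Drive negations inward (¬∀x A ≡ ∃x ¬A, ¬∃x A ≡ ∀x ¬A, De Morgan for ∧/∨):
  (\forall s\, \exists n\, (\neg B(s) \lor B(n))) \lor (\forall k\, B(k))
All bound variables are already distinct, so no renaming is needed.
Extract every quantifier outward, since the variables are now distinct and don't occur free across branches:
  \forall s\, \exists n\, \forall k\, (\neg B(s) \lor B(n) \lor B(k))
The quantifier \forall k sits under an even number of negations (counting the antecedent side of each →), so it remains universal.

universal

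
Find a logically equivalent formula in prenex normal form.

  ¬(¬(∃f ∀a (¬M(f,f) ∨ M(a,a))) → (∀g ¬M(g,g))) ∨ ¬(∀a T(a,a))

∀f ∃a ∃g ∃v1 (M(f,f) ∧ ¬M(a,a) ∧ M(g,g) ∨ ¬T(v1,v1))

Eliminate → and ↔ using ¬ and ∨.
  ¬(¬¬(∃f ∀a (¬M(f,f) ∨ M(a,a))) ∨ (∀g ¬M(g,g))) ∨ ¬(∀a T(a,a))
Push ¬ through the quantifiers and connectives to reach negation normal form:
  (∀f ∃a (M(f,f) ∧ ¬M(a,a))) ∧ (∃g M(g,g)) ∨ (∃a ¬T(a,a))
Give each quantifier a distinct variable: a↦v1.
  (∀f ∃a (M(f,f) ∧ ¬M(a,a))) ∧ (∃g M(g,g)) ∨ (∃v1 ¬T(v1,v1))
Finally move all quantifiers to the prefix:
  ∀f ∃a ∃g ∃v1 (M(f,f) ∧ ¬M(a,a) ∧ M(g,g) ∨ ¬T(v1,v1))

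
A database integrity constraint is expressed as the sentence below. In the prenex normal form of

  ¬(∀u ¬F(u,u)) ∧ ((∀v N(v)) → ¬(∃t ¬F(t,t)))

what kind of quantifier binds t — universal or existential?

universal

Rewrite implications/biconditionals: A → B as ¬A ∨ B.
  ¬(∀u ¬F(u,u)) ∧ (¬(∀v N(v)) ∨ ¬(∃t ¬F(t,t)))
Drive negations inward (¬∀x A ≡ ∃x ¬A, ¬∃x A ≡ ∀x ¬A, De Morgan for ∧/∨):
  (∃u F(u,u)) ∧ ((∃v ¬N(v)) ∨ (∀t F(t,t)))
Finally move all quantifiers to the prefix:
  ∃u ∃v ∀t (F(u,u) ∧ (¬N(v) ∨ F(t,t)))
The quantifier ∃t sits under an odd number of negations (counting the antecedent side of each →), so it flips to ∀t.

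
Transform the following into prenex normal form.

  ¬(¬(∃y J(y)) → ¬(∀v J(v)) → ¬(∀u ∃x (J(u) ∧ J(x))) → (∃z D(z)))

Rewrite implications/biconditionals: A → B as ¬A ∨ B.
  ¬(¬¬(∃y J(y)) ∨ ¬¬(∀v J(v)) ∨ ¬¬(∀u ∃x (J(u) ∧ J(x))) ∨ (∃z D(z)))
Push ¬ through the quantifiers and connectives to reach negation normal form:
  (∀y ¬J(y)) ∧ (∃v ¬J(v)) ∧ (∃u ∀x (¬J(u) ∨ ¬J(x))) ∧ (∀z ¬D(z))
Finally move all quantifiers to the prefix:
  ∀y ∃v ∃u ∀x ∀z (¬J(y) ∧ ¬J(v) ∧ (¬J(u) ∨ ¬J(x)) ∧ ¬D(z))

∀y ∃v ∃u ∀x ∀z (¬J(y) ∧ ¬J(v) ∧ (¬J(u) ∨ ¬J(x)) ∧ ¬D(z))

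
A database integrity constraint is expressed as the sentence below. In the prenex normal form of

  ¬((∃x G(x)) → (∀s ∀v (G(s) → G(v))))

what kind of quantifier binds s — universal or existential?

existential

Eliminate → and ↔ using ¬ and ∨.
  ¬(¬(∃x G(x)) ∨ (∀s ∀v (¬G(s) ∨ G(v))))
Drive negations inward (¬∀x A ≡ ∃x ¬A, ¬∃x A ≡ ∀x ¬A, De Morgan for ∧/∨):
  (∃x G(x)) ∧ (∃s ∃v (G(s) ∧ ¬G(v)))
All bound variables are already distinct, so no renaming is needed.
Extract every quantifier outward, since the variables are now distinct and don't occur free across branches:
  ∃x ∃s ∃v (G(x) ∧ G(s) ∧ ¬G(v))
The quantifier ∀s sits under an odd number of negations (counting the antecedent side of each →), so it flips to ∃s.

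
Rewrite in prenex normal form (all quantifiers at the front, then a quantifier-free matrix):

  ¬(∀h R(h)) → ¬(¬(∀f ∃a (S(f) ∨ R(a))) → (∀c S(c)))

First replace A → B with ¬A ∨ B.
  ¬¬(∀h R(h)) ∨ ¬(¬¬(∀f ∃a (S(f) ∨ R(a))) ∨ (∀c S(c)))
Push ¬ through the quantifiers and connectives to reach negation normal form:
  (∀h R(h)) ∨ (∃f ∀a (¬S(f) ∧ ¬R(a))) ∧ (∃c ¬S(c))
All bound variables are already distinct, so no renaming is needed.
Finally move all quantifiers to the prefix:
  ∀h ∃f ∀a ∃c (R(h) ∨ ¬S(f) ∧ ¬R(a) ∧ ¬S(c))

∀h ∃f ∀a ∃c (R(h) ∨ ¬S(f) ∧ ¬R(a) ∧ ¬S(c))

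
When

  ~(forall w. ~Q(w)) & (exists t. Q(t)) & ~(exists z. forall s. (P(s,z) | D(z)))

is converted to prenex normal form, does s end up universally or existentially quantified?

existential

Move each ¬ inward, flipping quantifiers it crosses:
  (exists w. Q(w)) & (exists t. Q(t)) & (forall z. exists s. (~P(s,z) & ~D(z)))
Finally move all quantifiers to the prefix:
  exists w. exists t. forall z. exists s. (Q(w) & Q(t) & ~P(s,z) & ~D(z))
The quantifier forall s sits under an odd number of negations, so it flips to exists s.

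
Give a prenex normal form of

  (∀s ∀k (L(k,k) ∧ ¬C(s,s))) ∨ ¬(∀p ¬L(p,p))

Move each ¬ inward, flipping quantifiers it crosses:
  (∀s ∀k (L(k,k) ∧ ¬C(s,s))) ∨ (∃p L(p,p))
Pull the quantifiers to the front (each side's bound variable is not free in the other side):
  ∀s ∀k ∃p (L(k,k) ∧ ¬C(s,s) ∨ L(p,p))

∀s ∀k ∃p (L(k,k) ∧ ¬C(s,s) ∨ L(p,p))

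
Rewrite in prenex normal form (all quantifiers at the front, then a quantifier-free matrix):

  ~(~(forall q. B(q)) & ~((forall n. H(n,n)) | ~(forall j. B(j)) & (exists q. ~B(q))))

forall q. forall n. exists j. exists y1. (B(q) | H(n,n) | ~B(j) & ~B(y1))

Move each ¬ inward, flipping quantifiers it crosses:
  (forall q. B(q)) | (forall n. H(n,n)) | (exists j. ~B(j)) & (exists q. ~B(q))
Standardize variables apart so no two quantifiers bind the same name: q↦y1.
  (forall q. B(q)) | (forall n. H(n,n)) | (exists j. ~B(j)) & (exists y1. ~B(y1))
Pull the quantifiers to the front (each side's bound variable is not free in the other side):
  forall q. forall n. exists j. exists y1. (B(q) | H(n,n) | ~B(j) & ~B(y1))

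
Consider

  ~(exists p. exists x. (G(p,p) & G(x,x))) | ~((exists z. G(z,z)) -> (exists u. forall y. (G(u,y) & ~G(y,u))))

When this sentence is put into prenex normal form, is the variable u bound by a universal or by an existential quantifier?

universal

Eliminate → and ↔ using ¬ and ∨.
  ~(exists p. exists x. (G(p,p) & G(x,x))) | ~(~(exists z. G(z,z)) | (exists u. forall y. (G(u,y) & ~G(y,u))))
Push ¬ through the quantifiers and connectives to reach negation normal form:
  (forall p. forall x. (~G(p,p) | ~G(x,x))) | (exists z. G(z,z)) & (forall u. exists y. (~G(u,y) | G(y,u)))
Pull the quantifiers to the front (each side's bound variable is not free in the other side):
  forall p. forall x. exists z. forall u. exists y. (~G(p,p) | ~G(x,x) | G(z,z) & (~G(u,y) | G(y,u)))
The quantifier exists u sits under an odd number of negations (counting the antecedent side of each →), so it flips to forall u.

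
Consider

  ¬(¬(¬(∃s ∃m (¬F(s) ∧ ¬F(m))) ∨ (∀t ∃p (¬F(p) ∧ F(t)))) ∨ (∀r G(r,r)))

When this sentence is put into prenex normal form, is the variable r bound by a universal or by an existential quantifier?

Push ¬ through the quantifiers and connectives to reach negation normal form:
  ((∀s ∀m (F(s) ∨ F(m))) ∨ (∀t ∃p (¬F(p) ∧ F(t)))) ∧ (∃r ¬G(r,r))
Pull the quantifiers to the front (each side's bound variable is not free in the other side):
  ∀s ∀m ∀t ∃p ∃r ((F(s) ∨ F(m) ∨ ¬F(p) ∧ F(t)) ∧ ¬G(r,r))
The quantifier ∀r sits under an odd number of negations, so it flips to ∃r.

existential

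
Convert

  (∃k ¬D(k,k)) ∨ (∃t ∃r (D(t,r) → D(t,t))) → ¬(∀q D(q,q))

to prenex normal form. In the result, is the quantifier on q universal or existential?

Eliminate → and ↔ using ¬ and ∨.
  ¬((∃k ¬D(k,k)) ∨ (∃t ∃r (¬D(t,r) ∨ D(t,t)))) ∨ ¬(∀q D(q,q))
Push ¬ through the quantifiers and connectives to reach negation normal form:
  (∀k D(k,k)) ∧ (∀t ∀r (D(t,r) ∧ ¬D(t,t))) ∨ (∃q ¬D(q,q))
All bound variables are already distinct, so no renaming is needed.
Extract every quantifier outward, since the variables are now distinct and don't occur free across branches:
  ∀k ∀t ∀r ∃q (D(k,k) ∧ D(t,r) ∧ ¬D(t,t) ∨ ¬D(q,q))
The quantifier ∀q sits under an odd number of negations (counting the antecedent side of each →), so it flips to ∃q.

existential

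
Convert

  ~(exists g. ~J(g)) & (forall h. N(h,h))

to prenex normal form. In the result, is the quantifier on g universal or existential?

Push ¬ through the quantifiers and connectives to reach negation normal form:
  (forall g. J(g)) & (forall h. N(h,h))
All bound variables are already distinct, so no renaming is needed.
Finally move all quantifiers to the prefix:
  forall g. forall h. (J(g) & N(h,h))
The quantifier exists g sits under an odd number of negations, so it flips to forall g.

universal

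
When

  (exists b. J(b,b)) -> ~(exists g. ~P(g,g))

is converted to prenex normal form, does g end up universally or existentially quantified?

First replace A → B with ¬A ∨ B.
  ~(exists b. J(b,b)) | ~(exists g. ~P(g,g))
Move each ¬ inward, flipping quantifiers it crosses:
  (forall b. ~J(b,b)) | (forall g. P(g,g))
Extract every quantifier outward, since the variables are now distinct and don't occur free across branches:
  forall b. forall g. (~J(b,b) | P(g,g))
The quantifier exists g sits under an odd number of negations (counting the antecedent side of each →), so it flips to forall g.

universal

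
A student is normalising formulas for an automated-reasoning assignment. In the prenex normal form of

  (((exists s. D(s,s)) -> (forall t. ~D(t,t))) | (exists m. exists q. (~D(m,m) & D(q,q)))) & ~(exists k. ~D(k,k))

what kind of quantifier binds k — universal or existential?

Rewrite implications/biconditionals: A → B as ¬A ∨ B.
  (~(exists s. D(s,s)) | (forall t. ~D(t,t)) | (exists m. exists q. (~D(m,m) & D(q,q)))) & ~(exists k. ~D(k,k))
Push ¬ through the quantifiers and connectives to reach negation normal form:
  ((forall s. ~D(s,s)) | (forall t. ~D(t,t)) | (exists m. exists q. (~D(m,m) & D(q,q)))) & (forall k. D(k,k))
All bound variables are already distinct, so no renaming is needed.
Pull the quantifiers to the front (each side's bound variable is not free in the other side):
  forall s. forall t. exists m. exists q. forall k. ((~D(s,s) | ~D(t,t) | ~D(m,m) & D(q,q)) & D(k,k))
The quantifier exists k sits under an odd number of negations (counting the antecedent side of each →), so it flips to forall k.

universal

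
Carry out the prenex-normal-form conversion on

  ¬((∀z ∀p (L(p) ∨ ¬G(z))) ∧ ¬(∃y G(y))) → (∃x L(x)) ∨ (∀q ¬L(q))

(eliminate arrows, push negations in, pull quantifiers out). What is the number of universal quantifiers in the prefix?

Rewrite implications/biconditionals: A → B as ¬A ∨ B.
  ¬¬((∀z ∀p (L(p) ∨ ¬G(z))) ∧ ¬(∃y G(y))) ∨ (∃x L(x)) ∨ (∀q ¬L(q))
Drive negations inward (¬∀x A ≡ ∃x ¬A, ¬∃x A ≡ ∀x ¬A, De Morgan for ∧/∨):
  (∀z ∀p (L(p) ∨ ¬G(z))) ∧ (∀y ¬G(y)) ∨ (∃x L(x)) ∨ (∀q ¬L(q))
All bound variables are already distinct, so no renaming is needed.
Finally move all quantifiers to the prefix:
  ∀z ∀p ∀y ∃x ∀q ((L(p) ∨ ¬G(z)) ∧ ¬G(y) ∨ L(x) ∨ ¬L(q))
The prefix is ∀z ∀p ∀y ∃x ∀q: 4 universal, 1 existential.

4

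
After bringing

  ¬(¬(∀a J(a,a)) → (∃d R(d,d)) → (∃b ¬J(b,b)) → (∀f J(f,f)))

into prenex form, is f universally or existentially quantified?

Rewrite implications/biconditionals: A → B as ¬A ∨ B.
  ¬(¬¬(∀a J(a,a)) ∨ ¬(∃d R(d,d)) ∨ ¬(∃b ¬J(b,b)) ∨ (∀f J(f,f)))
Drive negations inward (¬∀x A ≡ ∃x ¬A, ¬∃x A ≡ ∀x ¬A, De Morgan for ∧/∨):
  (∃a ¬J(a,a)) ∧ (∃d R(d,d)) ∧ (∃b ¬J(b,b)) ∧ (∃f ¬J(f,f))
All bound variables are already distinct, so no renaming is needed.
Pull the quantifiers to the front (each side's bound variable is not free in the other side):
  ∃a ∃d ∃b ∃f (¬J(a,a) ∧ R(d,d) ∧ ¬J(b,b) ∧ ¬J(f,f))
The quantifier ∀f sits under an odd number of negations (counting the antecedent side of each →), so it flips to ∃f.

existential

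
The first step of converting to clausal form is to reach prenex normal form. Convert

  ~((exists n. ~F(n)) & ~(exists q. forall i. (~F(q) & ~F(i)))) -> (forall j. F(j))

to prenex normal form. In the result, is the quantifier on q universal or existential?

Rewrite implications/biconditionals: A → B as ¬A ∨ B.
  ~~((exists n. ~F(n)) & ~(exists q. forall i. (~F(q) & ~F(i)))) | (forall j. F(j))
Push ¬ through the quantifiers and connectives to reach negation normal form:
  (exists n. ~F(n)) & (forall q. exists i. (F(q) | F(i))) | (forall j. F(j))
Finally move all quantifiers to the prefix:
  exists n. forall q. exists i. forall j. (~F(n) & (F(q) | F(i)) | F(j))
The quantifier exists q sits under an odd number of negations (counting the antecedent side of each →), so it flips to forall q.

universal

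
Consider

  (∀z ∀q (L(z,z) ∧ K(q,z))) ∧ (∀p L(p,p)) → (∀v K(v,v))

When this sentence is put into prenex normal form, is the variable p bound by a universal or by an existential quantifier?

Rewrite implications/biconditionals: A → B as ¬A ∨ B.
  ¬((∀z ∀q (L(z,z) ∧ K(q,z))) ∧ (∀p L(p,p))) ∨ (∀v K(v,v))
Push ¬ through the quantifiers and connectives to reach negation normal form:
  (∃z ∃q (¬L(z,z) ∨ ¬K(q,z))) ∨ (∃p ¬L(p,p)) ∨ (∀v K(v,v))
Pull the quantifiers to the front (each side's bound variable is not free in the other side):
  ∃z ∃q ∃p ∀v (¬L(z,z) ∨ ¬K(q,z) ∨ ¬L(p,p) ∨ K(v,v))
The quantifier ∀p sits under an odd number of negations (counting the antecedent side of each →), so it flips to ∃p.

existential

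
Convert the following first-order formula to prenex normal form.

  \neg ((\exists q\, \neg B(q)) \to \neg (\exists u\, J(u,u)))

\exists q\, \exists u\, (\neg B(q) \land J(u,u))

First replace A → B with ¬A ∨ B.
  \neg (\neg (\exists q\, \neg B(q)) \lor \neg (\exists u\, J(u,u)))
Push ¬ through the quantifiers and connectives to reach negation normal form:
  (\exists q\, \neg B(q)) \land (\exists u\, J(u,u))
All bound variables are already distinct, so no renaming is needed.
Extract every quantifier outward, since the variables are now distinct and don't occur free across branches:
  \exists q\, \exists u\, (\neg B(q) \land J(u,u))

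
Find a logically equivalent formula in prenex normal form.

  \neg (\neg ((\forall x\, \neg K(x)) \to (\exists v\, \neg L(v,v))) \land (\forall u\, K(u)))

Rewrite implications/biconditionals: A → B as ¬A ∨ B.
  \neg (\neg (\neg (\forall x\, \neg K(x)) \lor (\exists v\, \neg L(v,v))) \land (\forall u\, K(u)))
Push ¬ through the quantifiers and connectives to reach negation normal form:
  (\exists x\, K(x)) \lor (\exists v\, \neg L(v,v)) \lor (\exists u\, \neg K(u))
All bound variables are already distinct, so no renaming is needed.
Finally move all quantifiers to the prefix:
  \exists x\, \exists v\, \exists u\, (K(x) \lor \neg L(v,v) \lor \neg K(u))

\exists x\, \exists v\, \exists u\, (K(x) \lor \neg L(v,v) \lor \neg K(u))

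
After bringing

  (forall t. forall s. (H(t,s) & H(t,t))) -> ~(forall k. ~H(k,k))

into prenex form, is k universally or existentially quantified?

Eliminate → and ↔ using ¬ and ∨.
  ~(forall t. forall s. (H(t,s) & H(t,t))) | ~(forall k. ~H(k,k))
Move each ¬ inward, flipping quantifiers it crosses:
  (exists t. exists s. (~H(t,s) | ~H(t,t))) | (exists k. H(k,k))
All bound variables are already distinct, so no renaming is needed.
Extract every quantifier outward, since the variables are now distinct and don't occur free across branches:
  exists t. exists s. exists k. (~H(t,s) | ~H(t,t) | H(k,k))
The quantifier forall k sits under an odd number of negations (counting the antecedent side of each →), so it flips to exists k.

existential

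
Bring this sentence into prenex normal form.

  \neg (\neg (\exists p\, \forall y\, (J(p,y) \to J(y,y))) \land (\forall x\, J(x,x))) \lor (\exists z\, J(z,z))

\exists p\, \forall y\, \exists x\, \exists z\, (\neg J(p,y) \lor J(y,y) \lor \neg J(x,x) \lor J(z,z))

Rewrite implications/biconditionals: A → B as ¬A ∨ B.
  \neg (\neg (\exists p\, \forall y\, (\neg J(p,y) \lor J(y,y))) \land (\forall x\, J(x,x))) \lor (\exists z\, J(z,z))
Push ¬ through the quantifiers and connectives to reach negation normal form:
  (\exists p\, \forall y\, (\neg J(p,y) \lor J(y,y))) \lor (\exists x\, \neg J(x,x)) \lor (\exists z\, J(z,z))
All bound variables are already distinct, so no renaming is needed.
Extract every quantifier outward, since the variables are now distinct and don't occur free across branches:
  \exists p\, \forall y\, \exists x\, \exists z\, (\neg J(p,y) \lor J(y,y) \lor \neg J(x,x) \lor J(z,z))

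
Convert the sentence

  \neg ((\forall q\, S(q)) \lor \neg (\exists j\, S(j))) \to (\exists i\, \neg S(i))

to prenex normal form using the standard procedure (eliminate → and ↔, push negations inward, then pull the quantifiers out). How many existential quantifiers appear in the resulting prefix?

1

Rewrite implications/biconditionals: A → B as ¬A ∨ B.
  \neg \neg ((\forall q\, S(q)) \lor \neg (\exists j\, S(j))) \lor (\exists i\, \neg S(i))
Push ¬ through the quantifiers and connectives to reach negation normal form:
  (\forall q\, S(q)) \lor (\forall j\, \neg S(j)) \lor (\exists i\, \neg S(i))
Extract every quantifier outward, since the variables are now distinct and don't occur free across branches:
  \forall q\, \forall j\, \exists i\, (S(q) \lor \neg S(j) \lor \neg S(i))
The prefix is \forall q \forall j \exists i: 2 universal, 1 existential.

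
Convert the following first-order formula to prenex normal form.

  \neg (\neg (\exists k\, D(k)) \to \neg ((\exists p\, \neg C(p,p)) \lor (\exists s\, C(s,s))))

Rewrite implications/biconditionals: A → B as ¬A ∨ B.
  \neg (\neg \neg (\exists k\, D(k)) \lor \neg ((\exists p\, \neg C(p,p)) \lor (\exists s\, C(s,s))))
Push ¬ through the quantifiers and connectives to reach negation normal form:
  (\forall k\, \neg D(k)) \land ((\exists p\, \neg C(p,p)) \lor (\exists s\, C(s,s)))
All bound variables are already distinct, so no renaming is needed.
Finally move all quantifiers to the prefix:
  \forall k\, \exists p\, \exists s\, (\neg D(k) \land (\neg C(p,p) \lor C(s,s)))

\forall k\, \exists p\, \exists s\, (\neg D(k) \land (\neg C(p,p) \lor C(s,s)))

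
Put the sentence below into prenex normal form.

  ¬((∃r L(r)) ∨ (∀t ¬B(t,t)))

∀r ∃t (¬L(r) ∧ B(t,t))

Drive negations inward (¬∀x A ≡ ∃x ¬A, ¬∃x A ≡ ∀x ¬A, De Morgan for ∧/∨):
  (∀r ¬L(r)) ∧ (∃t B(t,t))
All bound variables are already distinct, so no renaming is needed.
Finally move all quantifiers to the prefix:
  ∀r ∃t (¬L(r) ∧ B(t,t))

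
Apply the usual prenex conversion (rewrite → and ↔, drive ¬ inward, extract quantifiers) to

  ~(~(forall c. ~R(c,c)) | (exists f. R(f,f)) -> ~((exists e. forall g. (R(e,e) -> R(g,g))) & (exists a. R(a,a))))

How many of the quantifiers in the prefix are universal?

1

Rewrite implications/biconditionals: A → B as ¬A ∨ B.
  ~(~(~(forall c. ~R(c,c)) | (exists f. R(f,f))) | ~((exists e. forall g. (~R(e,e) | R(g,g))) & (exists a. R(a,a))))
Push ¬ through the quantifiers and connectives to reach negation normal form:
  ((exists c. R(c,c)) | (exists f. R(f,f))) & (exists e. forall g. (~R(e,e) | R(g,g))) & (exists a. R(a,a))
Pull the quantifiers to the front (each side's bound variable is not free in the other side):
  exists c. exists f. exists e. forall g. exists a. ((R(c,c) | R(f,f)) & (~R(e,e) | R(g,g)) & R(a,a))
The prefix is exists c exists f exists e forall g exists a: 1 universal, 4 existential.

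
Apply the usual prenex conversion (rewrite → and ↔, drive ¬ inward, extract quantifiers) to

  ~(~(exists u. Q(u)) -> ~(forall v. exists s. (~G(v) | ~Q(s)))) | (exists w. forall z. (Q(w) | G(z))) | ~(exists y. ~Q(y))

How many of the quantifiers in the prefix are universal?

Eliminate → and ↔ using ¬ and ∨.
  ~(~~(exists u. Q(u)) | ~(forall v. exists s. (~G(v) | ~Q(s)))) | (exists w. forall z. (Q(w) | G(z))) | ~(exists y. ~Q(y))
Move each ¬ inward, flipping quantifiers it crosses:
  (forall u. ~Q(u)) & (forall v. exists s. (~G(v) | ~Q(s))) | (exists w. forall z. (Q(w) | G(z))) | (forall y. Q(y))
All bound variables are already distinct, so no renaming is needed.
Pull the quantifiers to the front (each side's bound variable is not free in the other side):
  forall u. forall v. exists s. exists w. forall z. forall y. (~Q(u) & (~G(v) | ~Q(s)) | Q(w) | G(z) | Q(y))
The prefix is forall u forall v exists s exists w forall z forall y: 4 universal, 2 existential.

4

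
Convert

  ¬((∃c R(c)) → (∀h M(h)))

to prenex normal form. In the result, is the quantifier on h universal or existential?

First replace A → B with ¬A ∨ B.
  ¬(¬(∃c R(c)) ∨ (∀h M(h)))
Push ¬ through the quantifiers and connectives to reach negation normal form:
  (∃c R(c)) ∧ (∃h ¬M(h))
Finally move all quantifiers to the prefix:
  ∃c ∃h (R(c) ∧ ¬M(h))
The quantifier ∀h sits under an odd number of negations (counting the antecedent side of each →), so it flips to ∃h.

existential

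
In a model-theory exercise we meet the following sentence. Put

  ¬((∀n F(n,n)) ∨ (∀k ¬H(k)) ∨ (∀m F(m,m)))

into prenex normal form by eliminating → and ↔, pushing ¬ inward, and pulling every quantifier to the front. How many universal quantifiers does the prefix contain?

0

Move each ¬ inward, flipping quantifiers it crosses:
  (∃n ¬F(n,n)) ∧ (∃k H(k)) ∧ (∃m ¬F(m,m))
All bound variables are already distinct, so no renaming is needed.
Extract every quantifier outward, since the variables are now distinct and don't occur free across branches:
  ∃n ∃k ∃m (¬F(n,n) ∧ H(k) ∧ ¬F(m,m))
The prefix is ∃n ∃k ∃m: 0 universal, 3 existential.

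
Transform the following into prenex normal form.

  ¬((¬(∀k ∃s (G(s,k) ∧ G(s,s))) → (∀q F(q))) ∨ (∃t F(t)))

First replace A → B with ¬A ∨ B.
  ¬(¬¬(∀k ∃s (G(s,k) ∧ G(s,s))) ∨ (∀q F(q)) ∨ (∃t F(t)))
Push ¬ through the quantifiers and connectives to reach negation normal form:
  (∃k ∀s (¬G(s,k) ∨ ¬G(s,s))) ∧ (∃q ¬F(q)) ∧ (∀t ¬F(t))
Extract every quantifier outward, since the variables are now distinct and don't occur free across branches:
  ∃k ∀s ∃q ∀t ((¬G(s,k) ∨ ¬G(s,s)) ∧ ¬F(q) ∧ ¬F(t))

∃k ∀s ∃q ∀t ((¬G(s,k) ∨ ¬G(s,s)) ∧ ¬F(q) ∧ ¬F(t))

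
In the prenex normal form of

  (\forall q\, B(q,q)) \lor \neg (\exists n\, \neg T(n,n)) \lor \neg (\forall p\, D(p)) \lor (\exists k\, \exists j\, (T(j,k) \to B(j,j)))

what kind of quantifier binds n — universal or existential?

universal

Eliminate → and ↔ using ¬ and ∨.
  (\forall q\, B(q,q)) \lor \neg (\exists n\, \neg T(n,n)) \lor \neg (\forall p\, D(p)) \lor (\exists k\, \exists j\, (\neg T(j,k) \lor B(j,j)))
Move each ¬ inward, flipping quantifiers it crosses:
  (\forall q\, B(q,q)) \lor (\forall n\, T(n,n)) \lor (\exists p\, \neg D(p)) \lor (\exists k\, \exists j\, (\neg T(j,k) \lor B(j,j)))
Pull the quantifiers to the front (each side's bound variable is not free in the other side):
  \forall q\, \forall n\, \exists p\, \exists k\, \exists j\, (B(q,q) \lor T(n,n) \lor \neg D(p) \lor \neg T(j,k) \lor B(j,j))
The quantifier \exists n sits under an odd number of negations (counting the antecedent side of each →), so it flips to \forall n.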